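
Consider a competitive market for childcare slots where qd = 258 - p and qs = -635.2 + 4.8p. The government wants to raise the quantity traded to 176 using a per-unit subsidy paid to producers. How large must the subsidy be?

Required subsidy s = 87 per unit

At q = 176, invert demand for the buyer price: pb = (258 − 176)/1 = 82; invert supply for the seller price: ps = (176 − (-635.2))/4.8 = 169.
The subsidy must fill the gap: s = ps − pb = 169 − 82 = 87.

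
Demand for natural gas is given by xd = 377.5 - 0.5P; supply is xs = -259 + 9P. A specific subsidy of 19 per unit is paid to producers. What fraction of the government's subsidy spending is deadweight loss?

Pre-subsidy: 377.5 - 0.5P = -259 + 9P gives P* = 67, x* = 344.
With the subsidy, sellers receive Ps = Pb + 19 for each unit, where Pb is the price buyers pay.
Supply in terms of Pb becomes xs = -259 + 9(Pb + 19) = -88 + 9Pb. Setting this equal to demand: 377.5 - 0.5Pb = -88 + 9Pb, so Pb = 49.
Sellers receive Ps = 49 + 19 = 68; x' = 377.5 − 0.5·49 = 353.
ΔCS = ½(344 + 353)(67 − 49) = 6273; ΔPS = ½(344 + 353)(68 − 67) = 348.5.
Government spending = 19 × 353 = 6707.
DWL = ½ × 19 × (353 − 344) = 85.5; fraction = 85.5 / 6707 = 9/706.

DWL / government spending = 9/706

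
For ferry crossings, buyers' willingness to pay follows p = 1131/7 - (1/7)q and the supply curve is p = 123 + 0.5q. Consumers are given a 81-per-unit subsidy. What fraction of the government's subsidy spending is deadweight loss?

Pre-subsidy: 1131/7 - (1/7)q = 123 + 0.5q gives q* = 60 and p* = 153.
With the rebate, buyers effectively pay pb = ps − 81, where ps is the price sellers receive.
On the curves, pb = 1131/7 - (1/7)q and ps = 123 + 0.5q; the wedge ps − pb = 81 gives 123 + 0.5q − (1131/7 - (1/7)q) = 81, so q' = 186.
Then pb = 1131/7 − (1/7)·186 = 135 and ps = 123 + 0.5·186 = 216.
ΔCS = ½(60 + 186)(153 − 135) = 2214; ΔPS = ½(60 + 186)(216 − 153) = 7749.
Government spending = 81 × 186 = 15066.
DWL = ½ × 81 × (186 − 60) = 5103; fraction = 5103 / 15066 = 21/62.

DWL / government spending = 21/62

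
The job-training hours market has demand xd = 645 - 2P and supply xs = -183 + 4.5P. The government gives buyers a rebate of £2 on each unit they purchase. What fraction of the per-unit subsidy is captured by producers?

Producer share = 4/13

Pre-subsidy: 645 - 2P = -183 + 4.5P gives P* = 1656/13, x* = 5073/13.
With the rebate, buyers effectively pay Pb = Ps − 2, where Ps is the price sellers receive.
Demand in terms of Ps becomes xd = 645 − 2(Ps − 2) = 649 - 2Ps. Setting this equal to supply: 649 - 2Ps = -183 + 4.5Ps, so Ps = 128.
Buyers pay Pb = 128 − 2 = 126; x' = -183 + 4.5·128 = 393.
Buyers' price falls by P* − Pb = 1656/13 − 126 = 18/13; sellers' price rises by Ps − P* = 128 − 1656/13 = 8/13.
So producers capture (8/13)/2 = 4/13 of each unit of subsidy.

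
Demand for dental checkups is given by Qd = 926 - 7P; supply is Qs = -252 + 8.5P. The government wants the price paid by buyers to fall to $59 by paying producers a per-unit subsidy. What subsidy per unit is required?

At a buyer price of 59, quantity demanded is 926 − 7·59 = 513.
Sellers supply 513 only when they receive Ps with -252 + 8.5·Ps = 513, i.e. Ps = 90.
s = Ps − Pb = 90 − 59 = 31.

Required subsidy s = $31 per unit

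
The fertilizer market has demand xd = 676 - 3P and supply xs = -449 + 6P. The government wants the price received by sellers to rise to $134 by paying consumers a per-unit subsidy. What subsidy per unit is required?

At a seller price of 134, quantity supplied is -449 + 6·134 = 355.
Buyers absorb 355 only when they pay Pb with 676 − 3·Pb = 355, i.e. Pb = 107.
s = Ps − Pb = 134 − 107 = 27.

Required subsidy s = $27 per unit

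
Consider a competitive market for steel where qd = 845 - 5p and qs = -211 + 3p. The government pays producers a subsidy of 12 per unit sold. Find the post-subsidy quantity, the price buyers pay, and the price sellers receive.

q' = 207.5; buyers pay 127.5; sellers receive 139.5

Pre-subsidy: 845 - 5p = -211 + 3p gives p* = 132, q* = 185.
With the subsidy, sellers receive ps = pb + 12 for each unit, where pb is the price buyers pay.
Supply in terms of pb becomes qs = -211 + 3(pb + 12) = -175 + 3pb. Setting this equal to demand: 845 - 5pb = -175 + 3pb, so pb = 127.5.
Sellers receive ps = 127.5 + 12 = 139.5; q' = 845 − 5·127.5 = 207.5.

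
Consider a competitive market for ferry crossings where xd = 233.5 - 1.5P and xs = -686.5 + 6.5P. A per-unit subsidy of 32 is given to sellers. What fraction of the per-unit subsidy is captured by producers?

Pre-subsidy: 233.5 - 1.5P = -686.5 + 6.5P gives P* = 115, x* = 61.
With the subsidy, sellers receive Ps = Pb + 32 for each unit, where Pb is the price buyers pay.
Supply in terms of Pb becomes xs = -686.5 + 6.5(Pb + 32) = -478.5 + 6.5Pb. Setting this equal to demand: 233.5 - 1.5Pb = -478.5 + 6.5Pb, so Pb = 89.
Sellers receive Ps = 89 + 32 = 121; x' = 233.5 − 1.5·89 = 100.
Buyers' price falls by P* − Pb = 115 − 89 = 26; sellers' price rises by Ps − P* = 121 − 115 = 6.
So producers capture 6/32 = 0.1875 of each unit of subsidy.

Producer share = 0.1875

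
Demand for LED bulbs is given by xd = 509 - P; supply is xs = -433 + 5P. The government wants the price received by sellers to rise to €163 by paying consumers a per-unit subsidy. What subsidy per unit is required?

At a seller price of 163, quantity supplied is -433 + 5·163 = 382.
Buyers absorb 382 only when they pay Pb with 509 − 1·Pb = 382, i.e. Pb = 127.
s = Ps − Pb = 163 − 127 = 36.

Required subsidy s = €36 per unit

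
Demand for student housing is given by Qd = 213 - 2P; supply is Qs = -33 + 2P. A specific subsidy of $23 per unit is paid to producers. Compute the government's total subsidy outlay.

Pre-subsidy: 213 - 2P = -33 + 2P gives P* = 61.5, Q* = 90.
With the subsidy, sellers receive Ps = Pb + 23 for each unit, where Pb is the price buyers pay.
Supply in terms of Pb becomes Qs = -33 + 2(Pb + 23) = 13 + 2Pb. Setting this equal to demand: 213 - 2Pb = 13 + 2Pb, so Pb = 50.
Sellers receive Ps = 50 + 23 = 73; Q' = 213 − 2·50 = 113.
Government outlay = subsidy × quantity = 23 × 113 = 2599.

Government cost = $2599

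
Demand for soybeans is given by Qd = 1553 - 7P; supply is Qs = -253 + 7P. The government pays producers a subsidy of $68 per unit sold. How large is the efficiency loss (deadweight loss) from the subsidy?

Pre-subsidy: 1553 - 7P = -253 + 7P gives P* = 129, Q* = 650.
With the subsidy, sellers receive Ps = Pb + 68 for each unit, where Pb is the price buyers pay.
Supply in terms of Pb becomes Qs = -253 + 7(Pb + 68) = 223 + 7Pb. Setting this equal to demand: 1553 - 7Pb = 223 + 7Pb, so Pb = 95.
Sellers receive Ps = 95 + 68 = 163; Q' = 1553 − 7·95 = 888.
The subsidy expands output by 888 − 650 = 238 past the efficient level; on those units the gap between marginal cost and willingness to pay runs from 0 up to 68.
DWL = ½ × 68 × 238 = 8092.

Deadweight loss = $8092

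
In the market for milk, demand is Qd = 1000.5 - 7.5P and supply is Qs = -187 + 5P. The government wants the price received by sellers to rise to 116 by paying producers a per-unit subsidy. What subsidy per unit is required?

At a seller price of 116, quantity supplied is -187 + 5·116 = 393.
Buyers absorb 393 only when they pay Pb with 1000.5 − 7.5·Pb = 393, i.e. Pb = 81.
s = Ps − Pb = 116 − 81 = 35.

Required subsidy s = 35 per unit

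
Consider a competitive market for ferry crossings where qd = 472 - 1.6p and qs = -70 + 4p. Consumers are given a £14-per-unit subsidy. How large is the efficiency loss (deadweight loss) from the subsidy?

Pre-subsidy: 472 - 1.6p = -70 + 4p gives p* = 1355/14, q* = 2220/7.
With the rebate, buyers effectively pay pb = ps − 14, where ps is the price sellers receive.
Demand in terms of ps becomes qd = 472 − 1.6(ps − 14) = 494.4 - 1.6ps. Setting this equal to supply: 494.4 - 1.6ps = -70 + 4ps, so ps = 1411/14.
Buyers pay pb = 1411/14 − 14 = 1215/14; q' = -70 + 4·(1411/14) = 2332/7.
The subsidy expands output by 2332/7 − 2220/7 = 16 past the efficient level; on those units the gap between marginal cost and willingness to pay runs from 0 up to 14.
DWL = ½ × 14 × 16 = 112.

Deadweight loss = £112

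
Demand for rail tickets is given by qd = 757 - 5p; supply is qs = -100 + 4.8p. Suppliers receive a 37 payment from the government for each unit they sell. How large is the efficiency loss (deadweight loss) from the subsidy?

Pre-subsidy: 757 - 5p = -100 + 4.8p gives p* = 4285/49, q* = 15668/49.
With the subsidy, sellers receive ps = pb + 37 for each unit, where pb is the price buyers pay.
Supply in terms of pb becomes qs = -100 + 4.8(pb + 37) = 77.6 + 4.8pb. Setting this equal to demand: 757 - 5pb = 77.6 + 4.8pb, so pb = 3397/49.
Sellers receive ps = 3397/49 + 37 = 5210/49; q' = 757 − 5·(3397/49) = 20108/49.
The subsidy expands output by 20108/49 − 15668/49 = 4440/49 past the efficient level; on those units the gap between marginal cost and willingness to pay runs from 0 up to 37.
DWL = ½ × 37 × 4440/49 = 82140/49.

Deadweight loss = 82140/49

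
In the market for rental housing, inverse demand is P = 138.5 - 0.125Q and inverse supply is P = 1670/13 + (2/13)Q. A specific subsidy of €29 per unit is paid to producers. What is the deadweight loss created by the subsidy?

Deadweight loss = €1508

Pre-subsidy: 138.5 - 0.125Q = 1670/13 + (2/13)Q gives Q* = 36 and P* = 134.
With the subsidy, sellers receive Ps = Pb + 29 for each unit, where Pb is the price buyers pay.
On the curves, Pb = 138.5 - 0.125Q and Ps = 1670/13 + (2/13)Q; the wedge Ps − Pb = 29 gives 1670/13 + (2/13)Q − (138.5 - 0.125Q) = 29, so Q' = 140.
Then Pb = 138.5 − 0.125·140 = 121 and Ps = 1670/13 + (2/13)·140 = 150.
The subsidy expands output by 140 − 36 = 104 past the efficient level; on those units the gap between marginal cost and willingness to pay runs from 0 up to 29.
DWL = ½ × 29 × 104 = 1508.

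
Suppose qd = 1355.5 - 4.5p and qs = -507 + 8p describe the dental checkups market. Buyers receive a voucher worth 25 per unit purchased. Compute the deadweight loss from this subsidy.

Deadweight loss = 900

Pre-subsidy: 1355.5 - 4.5p = -507 + 8p gives p* = 149, q* = 685.
With the rebate, buyers effectively pay pb = ps − 25, where ps is the price sellers receive.
Demand in terms of ps becomes qd = 1355.5 − 4.5(ps − 25) = 1468 - 4.5ps. Setting this equal to supply: 1468 - 4.5ps = -507 + 8ps, so ps = 158.
Buyers pay pb = 158 − 25 = 133; q' = -507 + 8·158 = 757.
The subsidy expands output by 757 − 685 = 72 past the efficient level; on those units the gap between marginal cost and willingness to pay runs from 0 up to 25.
DWL = ½ × 25 × 72 = 900.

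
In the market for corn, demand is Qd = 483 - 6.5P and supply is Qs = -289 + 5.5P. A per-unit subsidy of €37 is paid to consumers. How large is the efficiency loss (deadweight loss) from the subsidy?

Pre-subsidy: 483 - 6.5P = -289 + 5.5P gives P* = 193/3, Q* = 389/6.
With the rebate, buyers effectively pay Pb = Ps − 37, where Ps is the price sellers receive.
Demand in terms of Ps becomes Qd = 483 − 6.5(Ps − 37) = 723.5 - 6.5Ps. Setting this equal to supply: 723.5 - 6.5Ps = -289 + 5.5Ps, so Ps = 84.375.
Buyers pay Pb = 84.375 − 37 = 47.375; Q' = -289 + 5.5·84.375 = 175.0625.
The subsidy expands output by 175.0625 − 389/6 = 5291/48 past the efficient level; on those units the gap between marginal cost and willingness to pay runs from 0 up to 37.
DWL = ½ × 37 × 5291/48 = 195767/96.

Deadweight loss = 195767/96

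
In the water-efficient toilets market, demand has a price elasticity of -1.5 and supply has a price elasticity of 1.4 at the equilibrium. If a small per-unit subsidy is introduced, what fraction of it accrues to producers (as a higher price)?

For a small subsidy around the equilibrium, the benefit split depends on the relative slopes, which at a point are proportional to the elasticities.
Buyer share = εs/(εs + |εd|) = 1.4/(1.4 + 1.5) = 14/29; seller share = |εd|/(εs + |εd|) = 15/29.
So producers capture 15/29 of the subsidy.

Producer share = 15/29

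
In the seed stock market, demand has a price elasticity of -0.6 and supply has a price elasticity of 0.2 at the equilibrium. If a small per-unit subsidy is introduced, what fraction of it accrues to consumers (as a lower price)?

Consumer share = 0.25

For a small subsidy around the equilibrium, the benefit split depends on the relative slopes, which at a point are proportional to the elasticities.
Buyer share = εs/(εs + |εd|) = 0.2/(0.2 + 0.6) = 0.25; seller share = |εd|/(εs + |εd|) = 0.75.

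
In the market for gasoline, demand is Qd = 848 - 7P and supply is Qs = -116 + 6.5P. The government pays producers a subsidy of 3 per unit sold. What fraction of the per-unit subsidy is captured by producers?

Pre-subsidy: 848 - 7P = -116 + 6.5P gives P* = 1928/27, Q* = 9400/27.
With the subsidy, sellers receive Ps = Pb + 3 for each unit, where Pb is the price buyers pay.
Supply in terms of Pb becomes Qs = -116 + 6.5(Pb + 3) = -96.5 + 6.5Pb. Setting this equal to demand: 848 - 7Pb = -96.5 + 6.5Pb, so Pb = 1889/27.
Sellers receive Ps = 1889/27 + 3 = 1970/27; Q' = 848 − 7·(1889/27) = 9673/27.
Buyers' price falls by P* − Pb = 1928/27 − 1889/27 = 13/9; sellers' price rises by Ps − P* = 1970/27 − 1928/27 = 14/9.
So producers capture (14/9)/3 = 14/27 of each unit of subsidy.

Producer share = 14/27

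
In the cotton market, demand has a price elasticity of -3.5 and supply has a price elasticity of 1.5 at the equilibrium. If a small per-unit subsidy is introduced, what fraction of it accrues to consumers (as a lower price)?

Consumer share = 0.3

For a small subsidy around the equilibrium, the benefit split depends on the relative slopes, which at a point are proportional to the elasticities.
Buyer share = εs/(εs + |εd|) = 1.5/(1.5 + 3.5) = 0.3; seller share = |εd|/(εs + |εd|) = 0.7.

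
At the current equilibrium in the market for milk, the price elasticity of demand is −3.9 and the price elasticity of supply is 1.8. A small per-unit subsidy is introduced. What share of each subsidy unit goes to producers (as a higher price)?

For a small subsidy around the equilibrium, the benefit split depends on the relative slopes, which at a point are proportional to the elasticities.
Buyer share = εs/(εs + |εd|) = 1.8/(1.8 + 3.9) = 6/19; seller share = |εd|/(εs + |εd|) = 13/19.
So producers capture 13/19 of the subsidy.

Producer share = 13/19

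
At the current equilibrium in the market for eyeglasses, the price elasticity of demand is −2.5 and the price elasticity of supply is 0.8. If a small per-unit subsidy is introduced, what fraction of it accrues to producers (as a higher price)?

Producer share = 25/33

For a small subsidy around the equilibrium, the benefit split depends on the relative slopes, which at a point are proportional to the elasticities.
Buyer share = εs/(εs + |εd|) = 0.8/(0.8 + 2.5) = 8/33; seller share = |εd|/(εs + |εd|) = 25/33.
So producers capture 25/33 of the subsidy.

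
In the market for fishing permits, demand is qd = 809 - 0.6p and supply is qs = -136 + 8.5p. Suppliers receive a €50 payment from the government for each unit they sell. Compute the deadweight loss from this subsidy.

Pre-subsidy: 809 - 0.6p = -136 + 8.5p gives p* = 1350/13, q* = 9707/13.
With the subsidy, sellers receive ps = pb + 50 for each unit, where pb is the price buyers pay.
Supply in terms of pb becomes qs = -136 + 8.5(pb + 50) = 289 + 8.5pb. Setting this equal to demand: 809 - 0.6pb = 289 + 8.5pb, so pb = 400/7.
Sellers receive ps = 400/7 + 50 = 750/7; q' = 809 − 0.6·(400/7) = 5423/7.
The subsidy expands output by 5423/7 − 9707/13 = 2550/91 past the efficient level; on those units the gap between marginal cost and willingness to pay runs from 0 up to 50.
DWL = ½ × 50 × 2550/91 = 63750/91.

Deadweight loss = 63750/91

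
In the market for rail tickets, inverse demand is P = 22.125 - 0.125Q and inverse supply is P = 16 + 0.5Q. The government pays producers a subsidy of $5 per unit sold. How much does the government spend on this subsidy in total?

Government cost = $89

Pre-subsidy: 22.125 - 0.125Q = 16 + 0.5Q gives Q* = 9.8 and P* = 20.9.
With the subsidy, sellers receive Ps = Pb + 5 for each unit, where Pb is the price buyers pay.
On the curves, Pb = 22.125 - 0.125Q and Ps = 16 + 0.5Q; the wedge Ps − Pb = 5 gives 16 + 0.5Q − (22.125 - 0.125Q) = 5, so Q' = 17.8.
Then Pb = 22.125 − 0.125·17.8 = 19.9 and Ps = 16 + 0.5·17.8 = 24.9.
Government outlay = subsidy × quantity = 5 × 17.8 = 89.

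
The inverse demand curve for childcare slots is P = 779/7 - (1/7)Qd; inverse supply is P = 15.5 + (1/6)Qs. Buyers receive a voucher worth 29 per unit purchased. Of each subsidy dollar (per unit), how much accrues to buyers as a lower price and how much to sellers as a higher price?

Buyers gain 174/13 per unit; sellers gain 203/13 per unit

Pre-subsidy: 779/7 - (1/7)Q = 15.5 + (1/6)Q gives Q* = 4023/13 and P* = 872/13.
With the rebate, buyers effectively pay Pb = Ps − 29, where Ps is the price sellers receive.
On the curves, Pb = 779/7 - (1/7)Q and Ps = 15.5 + (1/6)Q; the wedge Ps − Pb = 29 gives 15.5 + (1/6)Q − (779/7 - (1/7)Q) = 29, so Q' = 5241/13.
Then Pb = 779/7 − (1/7)·(5241/13) = 698/13 and Ps = 15.5 + (1/6)·(5241/13) = 1075/13.
Buyers' price falls by P* − Pb = 872/13 − 698/13 = 174/13; sellers' price rises by Ps − P* = 1075/13 − 872/13 = 203/13.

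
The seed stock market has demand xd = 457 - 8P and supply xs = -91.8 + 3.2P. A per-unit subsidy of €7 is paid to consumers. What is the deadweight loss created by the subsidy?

Pre-subsidy: 457 - 8P = -91.8 + 3.2P gives P* = 49, x* = 65.
With the rebate, buyers effectively pay Pb = Ps − 7, where Ps is the price sellers receive.
Demand in terms of Ps becomes xd = 457 − 8(Ps − 7) = 513 - 8Ps. Setting this equal to supply: 513 - 8Ps = -91.8 + 3.2Ps, so Ps = 54.
Buyers pay Pb = 54 − 7 = 47; x' = -91.8 + 3.2·54 = 81.
The subsidy expands output by 81 − 65 = 16 past the efficient level; on those units the gap between marginal cost and willingness to pay runs from 0 up to 7.
DWL = ½ × 7 × 16 = 56.

Deadweight loss = €56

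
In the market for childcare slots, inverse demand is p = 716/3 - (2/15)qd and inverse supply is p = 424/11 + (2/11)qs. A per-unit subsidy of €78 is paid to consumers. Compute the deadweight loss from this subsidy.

Pre-subsidy: 716/3 - (2/15)q = 424/11 + (2/11)q gives q* = 635 and p* = 154.
With the rebate, buyers effectively pay pb = ps − 78, where ps is the price sellers receive.
On the curves, pb = 716/3 - (2/15)q and ps = 424/11 + (2/11)q; the wedge ps − pb = 78 gives 424/11 + (2/11)q − (716/3 - (2/15)q) = 78, so q' = 882.5.
Then pb = 716/3 − (2/15)·882.5 = 121 and ps = 424/11 + (2/11)·882.5 = 199.
The subsidy expands output by 882.5 − 635 = 247.5 past the efficient level; on those units the gap between marginal cost and willingness to pay runs from 0 up to 78.
DWL = ½ × 78 × 247.5 = 9652.5.

Deadweight loss = €9652.5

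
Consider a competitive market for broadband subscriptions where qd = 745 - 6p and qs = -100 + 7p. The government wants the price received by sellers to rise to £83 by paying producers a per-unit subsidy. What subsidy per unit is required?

Required subsidy s = £39 per unit

At a seller price of 83, quantity supplied is -100 + 7·83 = 481.
Buyers absorb 481 only when they pay pb with 745 − 6·pb = 481, i.e. pb = 44.
s = ps − pb = 83 − 44 = 39.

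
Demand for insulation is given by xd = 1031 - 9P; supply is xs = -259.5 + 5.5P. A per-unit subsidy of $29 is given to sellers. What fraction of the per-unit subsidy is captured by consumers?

Pre-subsidy: 1031 - 9P = -259.5 + 5.5P gives P* = 89, x* = 230.
With the subsidy, sellers receive Ps = Pb + 29 for each unit, where Pb is the price buyers pay.
Supply in terms of Pb becomes xs = -259.5 + 5.5(Pb + 29) = -100 + 5.5Pb. Setting this equal to demand: 1031 - 9Pb = -100 + 5.5Pb, so Pb = 78.
Sellers receive Ps = 78 + 29 = 107; x' = 1031 − 9·78 = 329.
Buyers' price falls by P* − Pb = 89 − 78 = 11; sellers' price rises by Ps − P* = 107 − 89 = 18.
So consumers capture 11/29 = 11/29 of each unit of subsidy.

Consumer share = 11/29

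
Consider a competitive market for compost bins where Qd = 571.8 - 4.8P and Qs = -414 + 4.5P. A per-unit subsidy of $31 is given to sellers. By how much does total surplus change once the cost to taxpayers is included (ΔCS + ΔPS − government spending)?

Pre-subsidy: 571.8 - 4.8P = -414 + 4.5P gives P* = 106, Q* = 63.
With the subsidy, sellers receive Ps = Pb + 31 for each unit, where Pb is the price buyers pay.
Supply in terms of Pb becomes Qs = -414 + 4.5(Pb + 31) = -274.5 + 4.5Pb. Setting this equal to demand: 571.8 - 4.8Pb = -274.5 + 4.5Pb, so Pb = 91.
Sellers receive Ps = 91 + 31 = 122; Q' = 571.8 − 4.8·91 = 135.
ΔCS = ½(63 + 135)(106 − 91) = 1485; ΔPS = ½(63 + 135)(122 − 106) = 1584.
Government spending = 31 × 135 = 4185.
Net change = 1485 + 1584 − 4185 = -1116. The loss equals the DWL triangle ½·31·72.

Net change in total surplus = -$1116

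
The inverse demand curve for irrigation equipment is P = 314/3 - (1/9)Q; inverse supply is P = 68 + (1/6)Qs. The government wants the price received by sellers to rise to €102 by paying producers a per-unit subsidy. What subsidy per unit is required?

Required subsidy s = €20 per unit

At a seller price of 102, quantity supplied is -408 + 6·102 = 204.
Buyers absorb 204 only when they pay Pb = 314/3 − (1/9)·204 = 82.
s = Ps − Pb = 102 − 82 = 20.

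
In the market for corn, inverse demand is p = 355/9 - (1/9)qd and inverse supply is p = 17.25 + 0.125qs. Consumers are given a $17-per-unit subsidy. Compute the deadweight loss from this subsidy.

Deadweight loss = $612

Pre-subsidy: 355/9 - (1/9)q = 17.25 + 0.125q gives q* = 94 and p* = 29.
With the rebate, buyers effectively pay pb = ps − 17, where ps is the price sellers receive.
On the curves, pb = 355/9 - (1/9)q and ps = 17.25 + 0.125q; the wedge ps − pb = 17 gives 17.25 + 0.125q − (355/9 - (1/9)q) = 17, so q' = 166.
Then pb = 355/9 − (1/9)·166 = 21 and ps = 17.25 + 0.125·166 = 38.
The subsidy expands output by 166 − 94 = 72 past the efficient level; on those units the gap between marginal cost and willingness to pay runs from 0 up to 17.
DWL = ½ × 17 × 72 = 612.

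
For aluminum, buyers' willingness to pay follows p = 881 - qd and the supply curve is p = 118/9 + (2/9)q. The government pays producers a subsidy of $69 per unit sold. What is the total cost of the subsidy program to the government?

Government cost = 581808/11

Pre-subsidy: 881 - q = 118/9 + (2/9)q gives q* = 7811/11 and p* = 1880/11.
With the subsidy, sellers receive ps = pb + 69 for each unit, where pb is the price buyers pay.
On the curves, pb = 881 - q and ps = 118/9 + (2/9)q; the wedge ps − pb = 69 gives 118/9 + (2/9)q − (881 - q) = 69, so q' = 8432/11.
Then pb = 881 − 1·(8432/11) = 1259/11 and ps = 118/9 + (2/9)·(8432/11) = 2018/11.
Government outlay = subsidy × quantity = 69 × 8432/11 = 581808/11.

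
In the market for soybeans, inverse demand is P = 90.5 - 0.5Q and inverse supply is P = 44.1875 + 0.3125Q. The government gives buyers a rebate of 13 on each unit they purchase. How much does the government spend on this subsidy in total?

Pre-subsidy: 90.5 - 0.5Q = 44.1875 + 0.3125Q gives Q* = 57 and P* = 62.
With the rebate, buyers effectively pay Pb = Ps − 13, where Ps is the price sellers receive.
On the curves, Pb = 90.5 - 0.5Q and Ps = 44.1875 + 0.3125Q; the wedge Ps − Pb = 13 gives 44.1875 + 0.3125Q − (90.5 - 0.5Q) = 13, so Q' = 73.
Then Pb = 90.5 − 0.5·73 = 54 and Ps = 44.1875 + 0.3125·73 = 67.
Government outlay = subsidy × quantity = 13 × 73 = 949.

Government cost = 949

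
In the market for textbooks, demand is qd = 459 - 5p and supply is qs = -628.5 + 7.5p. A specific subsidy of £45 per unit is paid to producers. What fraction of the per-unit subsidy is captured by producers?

Producer share = 0.4

Pre-subsidy: 459 - 5p = -628.5 + 7.5p gives p* = 87, q* = 24.
With the subsidy, sellers receive ps = pb + 45 for each unit, where pb is the price buyers pay.
Supply in terms of pb becomes qs = -628.5 + 7.5(pb + 45) = -291 + 7.5pb. Setting this equal to demand: 459 - 5pb = -291 + 7.5pb, so pb = 60.
Sellers receive ps = 60 + 45 = 105; q' = 459 − 5·60 = 159.
Buyers' price falls by p* − pb = 87 − 60 = 27; sellers' price rises by ps − p* = 105 − 87 = 18.
So producers capture 18/45 = 0.4 of each unit of subsidy.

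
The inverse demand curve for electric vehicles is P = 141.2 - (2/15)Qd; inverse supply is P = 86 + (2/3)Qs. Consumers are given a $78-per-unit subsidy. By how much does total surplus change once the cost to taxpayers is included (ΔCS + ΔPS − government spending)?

Net change in total surplus = -$3802.5

Pre-subsidy: 141.2 - (2/15)Q = 86 + (2/3)Q gives Q* = 69 and P* = 132.
With the rebate, buyers effectively pay Pb = Ps − 78, where Ps is the price sellers receive.
On the curves, Pb = 141.2 - (2/15)Q and Ps = 86 + (2/3)Q; the wedge Ps − Pb = 78 gives 86 + (2/3)Q − (141.2 - (2/15)Q) = 78, so Q' = 166.5.
Then Pb = 141.2 − (2/15)·166.5 = 119 and Ps = 86 + (2/3)·166.5 = 197.
ΔCS = ½(69 + 166.5)(132 − 119) = 1530.75; ΔPS = ½(69 + 166.5)(197 − 132) = 7653.75.
Government spending = 78 × 166.5 = 12987.
Net change = 1530.75 + 7653.75 − 12987 = -3802.5. The loss equals the DWL triangle ½·78·97.5.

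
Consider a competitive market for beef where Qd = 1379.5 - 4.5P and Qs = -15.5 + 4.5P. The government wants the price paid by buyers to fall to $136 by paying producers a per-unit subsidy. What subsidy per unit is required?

At a buyer price of 136, quantity demanded is 1379.5 − 4.5·136 = 767.5.
Sellers supply 767.5 only when they receive Ps with -15.5 + 4.5·Ps = 767.5, i.e. Ps = 174.
s = Ps − Pb = 174 − 136 = 38.

Required subsidy s = $38 per unit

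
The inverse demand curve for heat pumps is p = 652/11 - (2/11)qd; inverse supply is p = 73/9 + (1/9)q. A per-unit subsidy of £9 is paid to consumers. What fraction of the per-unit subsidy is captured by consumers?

Pre-subsidy: 652/11 - (2/11)q = 73/9 + (1/9)q gives q* = 5065/29 and p* = 798/29.
With the rebate, buyers effectively pay pb = ps − 9, where ps is the price sellers receive.
On the curves, pb = 652/11 - (2/11)q and ps = 73/9 + (1/9)q; the wedge ps − pb = 9 gives 73/9 + (1/9)q − (652/11 - (2/11)q) = 9, so q' = 5956/29.
Then pb = 652/11 − (2/11)·(5956/29) = 636/29 and ps = 73/9 + (1/9)·(5956/29) = 897/29.
Buyers' price falls by p* − pb = 798/29 − 636/29 = 162/29; sellers' price rises by ps − p* = 897/29 − 798/29 = 99/29.
So consumers capture (162/29)/9 = 18/29 of each unit of subsidy.

Consumer share = 18/29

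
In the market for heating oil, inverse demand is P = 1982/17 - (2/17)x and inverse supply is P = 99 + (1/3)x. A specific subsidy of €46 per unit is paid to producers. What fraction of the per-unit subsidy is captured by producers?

Pre-subsidy: 1982/17 - (2/17)x = 99 + (1/3)x gives x* = 39 and P* = 112.
With the subsidy, sellers receive Ps = Pb + 46 for each unit, where Pb is the price buyers pay.
On the curves, Pb = 1982/17 - (2/17)x and Ps = 99 + (1/3)x; the wedge Ps − Pb = 46 gives 99 + (1/3)x − (1982/17 - (2/17)x) = 46, so x' = 141.
Then Pb = 1982/17 − (2/17)·141 = 100 and Ps = 99 + (1/3)·141 = 146.
Buyers' price falls by P* − Pb = 112 − 100 = 12; sellers' price rises by Ps − P* = 146 − 112 = 34.
So producers capture 34/46 = 17/23 of each unit of subsidy.

Producer share = 17/23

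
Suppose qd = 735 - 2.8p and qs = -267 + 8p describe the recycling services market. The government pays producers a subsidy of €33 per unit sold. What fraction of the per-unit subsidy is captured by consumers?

Pre-subsidy: 735 - 2.8p = -267 + 8p gives p* = 835/9, q* = 4277/9.
With the subsidy, sellers receive ps = pb + 33 for each unit, where pb is the price buyers pay.
Supply in terms of pb becomes qs = -267 + 8(pb + 33) = -3 + 8pb. Setting this equal to demand: 735 - 2.8pb = -3 + 8pb, so pb = 205/3.
Sellers receive ps = 205/3 + 33 = 304/3; q' = 735 − 2.8·(205/3) = 1631/3.
Buyers' price falls by p* − pb = 835/9 − 205/3 = 220/9; sellers' price rises by ps − p* = 304/3 − 835/9 = 77/9.
So consumers capture (220/9)/33 = 20/27 of each unit of subsidy.

Consumer share = 20/27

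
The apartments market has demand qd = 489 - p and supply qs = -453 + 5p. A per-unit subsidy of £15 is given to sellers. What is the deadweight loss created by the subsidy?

Deadweight loss = £93.75

Pre-subsidy: 489 - p = -453 + 5p gives p* = 157, q* = 332.
With the subsidy, sellers receive ps = pb + 15 for each unit, where pb is the price buyers pay.
Supply in terms of pb becomes qs = -453 + 5(pb + 15) = -378 + 5pb. Setting this equal to demand: 489 - pb = -378 + 5pb, so pb = 144.5.
Sellers receive ps = 144.5 + 15 = 159.5; q' = 489 − 1·144.5 = 344.5.
The subsidy expands output by 344.5 − 332 = 12.5 past the efficient level; on those units the gap between marginal cost and willingness to pay runs from 0 up to 15.
DWL = ½ × 15 × 12.5 = 93.75.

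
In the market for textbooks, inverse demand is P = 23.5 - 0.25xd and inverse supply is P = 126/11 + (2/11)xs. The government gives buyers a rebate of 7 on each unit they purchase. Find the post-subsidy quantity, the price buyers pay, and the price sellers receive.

Pre-subsidy: 23.5 - 0.25x = 126/11 + (2/11)x gives x* = 530/19 and P* = 314/19.
With the rebate, buyers effectively pay Pb = Ps − 7, where Ps is the price sellers receive.
On the curves, Pb = 23.5 - 0.25x and Ps = 126/11 + (2/11)x; the wedge Ps − Pb = 7 gives 126/11 + (2/11)x − (23.5 - 0.25x) = 7, so x' = 838/19.
Then Pb = 23.5 − 0.25·(838/19) = 237/19 and Ps = 126/11 + (2/11)·(838/19) = 370/19.

x' = 838/19; buyers pay 237/19; sellers receive 370/19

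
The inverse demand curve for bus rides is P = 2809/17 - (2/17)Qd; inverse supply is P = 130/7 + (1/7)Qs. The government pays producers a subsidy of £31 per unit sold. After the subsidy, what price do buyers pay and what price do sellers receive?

Buyers pay £85; sellers receive £116

Pre-subsidy: 2809/17 - (2/17)Q = 130/7 + (1/7)Q gives Q* = 563 and P* = 99.
With the subsidy, sellers receive Ps = Pb + 31 for each unit, where Pb is the price buyers pay.
On the curves, Pb = 2809/17 - (2/17)Q and Ps = 130/7 + (1/7)Q; the wedge Ps − Pb = 31 gives 130/7 + (1/7)Q − (2809/17 - (2/17)Q) = 31, so Q' = 682.
Then Pb = 2809/17 − (2/17)·682 = 85 and Ps = 130/7 + (1/7)·682 = 116.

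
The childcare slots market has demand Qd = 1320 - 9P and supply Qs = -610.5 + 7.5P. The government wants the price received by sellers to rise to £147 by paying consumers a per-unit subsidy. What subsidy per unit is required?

At a seller price of 147, quantity supplied is -610.5 + 7.5·147 = 492.
Buyers absorb 492 only when they pay Pb with 1320 − 9·Pb = 492, i.e. Pb = 92.
s = Ps − Pb = 147 − 92 = 55.

Required subsidy s = £55 per unit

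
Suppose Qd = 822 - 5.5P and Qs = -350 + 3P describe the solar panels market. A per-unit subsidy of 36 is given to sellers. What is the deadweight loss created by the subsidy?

Deadweight loss = 21384/17

Pre-subsidy: 822 - 5.5P = -350 + 3P gives P* = 2344/17, Q* = 1082/17.
With the subsidy, sellers receive Ps = Pb + 36 for each unit, where Pb is the price buyers pay.
Supply in terms of Pb becomes Qs = -350 + 3(Pb + 36) = -242 + 3Pb. Setting this equal to demand: 822 - 5.5Pb = -242 + 3Pb, so Pb = 2128/17.
Sellers receive Ps = 2128/17 + 36 = 2740/17; Q' = 822 − 5.5·(2128/17) = 2270/17.
The subsidy expands output by 2270/17 − 1082/17 = 1188/17 past the efficient level; on those units the gap between marginal cost and willingness to pay runs from 0 up to 36.
DWL = ½ × 36 × 1188/17 = 21384/17.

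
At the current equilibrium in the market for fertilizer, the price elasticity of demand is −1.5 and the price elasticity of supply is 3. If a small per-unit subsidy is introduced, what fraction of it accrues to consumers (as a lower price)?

For a small subsidy around the equilibrium, the benefit split depends on the relative slopes, which at a point are proportional to the elasticities.
Buyer share = εs/(εs + |εd|) = 3/(3 + 1.5) = 2/3; seller share = |εd|/(εs + |εd|) = 1/3.

Consumer share = 2/3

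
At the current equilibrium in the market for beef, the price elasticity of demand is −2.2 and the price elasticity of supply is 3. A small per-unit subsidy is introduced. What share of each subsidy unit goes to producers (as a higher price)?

Producer share = 11/26

For a small subsidy around the equilibrium, the benefit split depends on the relative slopes, which at a point are proportional to the elasticities.
Buyer share = εs/(εs + |εd|) = 3/(3 + 2.2) = 15/26; seller share = |εd|/(εs + |εd|) = 11/26.
So producers capture 11/26 of the subsidy.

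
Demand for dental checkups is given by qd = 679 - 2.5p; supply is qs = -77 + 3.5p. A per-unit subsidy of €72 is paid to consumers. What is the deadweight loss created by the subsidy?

Pre-subsidy: 679 - 2.5p = -77 + 3.5p gives p* = 126, q* = 364.
With the rebate, buyers effectively pay pb = ps − 72, where ps is the price sellers receive.
Demand in terms of ps becomes qd = 679 − 2.5(ps − 72) = 859 - 2.5ps. Setting this equal to supply: 859 - 2.5ps = -77 + 3.5ps, so ps = 156.
Buyers pay pb = 156 − 72 = 84; q' = -77 + 3.5·156 = 469.
The subsidy expands output by 469 − 364 = 105 past the efficient level; on those units the gap between marginal cost and willingness to pay runs from 0 up to 72.
DWL = ½ × 72 × 105 = 3780.

Deadweight loss = €3780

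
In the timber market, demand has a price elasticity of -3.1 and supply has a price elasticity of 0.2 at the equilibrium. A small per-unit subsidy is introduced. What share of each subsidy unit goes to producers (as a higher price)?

For a small subsidy around the equilibrium, the benefit split depends on the relative slopes, which at a point are proportional to the elasticities.
Buyer share = εs/(εs + |εd|) = 0.2/(0.2 + 3.1) = 2/33; seller share = |εd|/(εs + |εd|) = 31/33.
So producers capture 31/33 of the subsidy.

Producer share = 31/33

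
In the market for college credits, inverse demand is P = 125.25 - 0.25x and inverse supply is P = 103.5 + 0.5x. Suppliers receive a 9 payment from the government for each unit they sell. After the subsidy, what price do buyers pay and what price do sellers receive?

Pre-subsidy: 125.25 - 0.25x = 103.5 + 0.5x gives x* = 29 and P* = 118.
With the subsidy, sellers receive Ps = Pb + 9 for each unit, where Pb is the price buyers pay.
On the curves, Pb = 125.25 - 0.25x and Ps = 103.5 + 0.5x; the wedge Ps − Pb = 9 gives 103.5 + 0.5x − (125.25 - 0.25x) = 9, so x' = 41.
Then Pb = 125.25 − 0.25·41 = 115 and Ps = 103.5 + 0.5·41 = 124.

Buyers pay 115; sellers receive 124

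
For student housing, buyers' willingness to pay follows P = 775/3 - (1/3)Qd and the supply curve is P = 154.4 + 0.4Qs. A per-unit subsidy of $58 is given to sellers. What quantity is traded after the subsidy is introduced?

Q' = 2429/11

Pre-subsidy: 775/3 - (1/3)Q = 154.4 + 0.4Q gives Q* = 1559/11 and P* = 2322/11.
With the subsidy, sellers receive Ps = Pb + 58 for each unit, where Pb is the price buyers pay.
On the curves, Pb = 775/3 - (1/3)Q and Ps = 154.4 + 0.4Q; the wedge Ps − Pb = 58 gives 154.4 + 0.4Q − (775/3 - (1/3)Q) = 58, so Q' = 2429/11.
Then Pb = 775/3 − (1/3)·(2429/11) = 2032/11 and Ps = 154.4 + 0.4·(2429/11) = 2670/11.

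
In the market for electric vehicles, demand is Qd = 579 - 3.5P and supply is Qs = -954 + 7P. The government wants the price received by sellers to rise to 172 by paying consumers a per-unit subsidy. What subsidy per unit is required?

At a seller price of 172, quantity supplied is -954 + 7·172 = 250.
Buyers absorb 250 only when they pay Pb with 579 − 3.5·Pb = 250, i.e. Pb = 94.
s = Ps − Pb = 172 − 94 = 78.

Required subsidy s = 78 per unit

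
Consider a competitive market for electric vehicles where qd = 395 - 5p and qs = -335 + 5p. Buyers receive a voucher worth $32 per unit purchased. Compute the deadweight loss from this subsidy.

Deadweight loss = $1280

Pre-subsidy: 395 - 5p = -335 + 5p gives p* = 73, q* = 30.
With the rebate, buyers effectively pay pb = ps − 32, where ps is the price sellers receive.
Demand in terms of ps becomes qd = 395 − 5(ps − 32) = 555 - 5ps. Setting this equal to supply: 555 - 5ps = -335 + 5ps, so ps = 89.
Buyers pay pb = 89 − 32 = 57; q' = -335 + 5·89 = 110.
The subsidy expands output by 110 − 30 = 80 past the efficient level; on those units the gap between marginal cost and willingness to pay runs from 0 up to 32.
DWL = ½ × 32 × 80 = 1280.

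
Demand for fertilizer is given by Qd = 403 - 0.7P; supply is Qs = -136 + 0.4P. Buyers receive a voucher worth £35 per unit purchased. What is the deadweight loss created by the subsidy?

Deadweight loss = 1715/11

Pre-subsidy: 403 - 0.7P = -136 + 0.4P gives P* = 490, Q* = 60.
With the rebate, buyers effectively pay Pb = Ps − 35, where Ps is the price sellers receive.
Demand in terms of Ps becomes Qd = 403 − 0.7(Ps − 35) = 427.5 - 0.7Ps. Setting this equal to supply: 427.5 - 0.7Ps = -136 + 0.4Ps, so Ps = 5635/11.
Buyers pay Pb = 5635/11 − 35 = 5250/11; Q' = -136 + 0.4·(5635/11) = 758/11.
The subsidy expands output by 758/11 − 60 = 98/11 past the efficient level; on those units the gap between marginal cost and willingness to pay runs from 0 up to 35.
DWL = ½ × 35 × 98/11 = 1715/11.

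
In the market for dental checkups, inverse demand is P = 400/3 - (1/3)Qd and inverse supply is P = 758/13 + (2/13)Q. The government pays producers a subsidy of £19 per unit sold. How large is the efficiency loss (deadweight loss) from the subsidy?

Deadweight loss = £370.5

Pre-subsidy: 400/3 - (1/3)Q = 758/13 + (2/13)Q gives Q* = 154 and P* = 82.
With the subsidy, sellers receive Ps = Pb + 19 for each unit, where Pb is the price buyers pay.
On the curves, Pb = 400/3 - (1/3)Q and Ps = 758/13 + (2/13)Q; the wedge Ps − Pb = 19 gives 758/13 + (2/13)Q − (400/3 - (1/3)Q) = 19, so Q' = 193.
Then Pb = 400/3 − (1/3)·193 = 69 and Ps = 758/13 + (2/13)·193 = 88.
The subsidy expands output by 193 − 154 = 39 past the efficient level; on those units the gap between marginal cost and willingness to pay runs from 0 up to 19.
DWL = ½ × 19 × 39 = 370.5.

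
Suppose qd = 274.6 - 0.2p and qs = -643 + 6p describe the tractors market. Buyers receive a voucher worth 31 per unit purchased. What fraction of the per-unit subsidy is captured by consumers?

Pre-subsidy: 274.6 - 0.2p = -643 + 6p gives p* = 148, q* = 245.
With the rebate, buyers effectively pay pb = ps − 31, where ps is the price sellers receive.
Demand in terms of ps becomes qd = 274.6 − 0.2(ps − 31) = 280.8 - 0.2ps. Setting this equal to supply: 280.8 - 0.2ps = -643 + 6ps, so ps = 149.
Buyers pay pb = 149 − 31 = 118; q' = -643 + 6·149 = 251.
Buyers' price falls by p* − pb = 148 − 118 = 30; sellers' price rises by ps − p* = 149 − 148 = 1.
So consumers capture 30/31 = 30/31 of each unit of subsidy.

Consumer share = 30/31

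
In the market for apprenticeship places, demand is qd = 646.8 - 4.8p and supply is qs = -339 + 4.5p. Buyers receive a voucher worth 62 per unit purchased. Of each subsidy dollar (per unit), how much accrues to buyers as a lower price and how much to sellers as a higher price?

Pre-subsidy: 646.8 - 4.8p = -339 + 4.5p gives p* = 106, q* = 138.
With the rebate, buyers effectively pay pb = ps − 62, where ps is the price sellers receive.
Demand in terms of ps becomes qd = 646.8 − 4.8(ps − 62) = 944.4 - 4.8ps. Setting this equal to supply: 944.4 - 4.8ps = -339 + 4.5ps, so ps = 138.
Buyers pay pb = 138 − 62 = 76; q' = -339 + 4.5·138 = 282.
Buyers' price falls by p* − pb = 106 − 76 = 30; sellers' price rises by ps − p* = 138 − 106 = 32.

Buyers gain 30 per unit; sellers gain 32 per unit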